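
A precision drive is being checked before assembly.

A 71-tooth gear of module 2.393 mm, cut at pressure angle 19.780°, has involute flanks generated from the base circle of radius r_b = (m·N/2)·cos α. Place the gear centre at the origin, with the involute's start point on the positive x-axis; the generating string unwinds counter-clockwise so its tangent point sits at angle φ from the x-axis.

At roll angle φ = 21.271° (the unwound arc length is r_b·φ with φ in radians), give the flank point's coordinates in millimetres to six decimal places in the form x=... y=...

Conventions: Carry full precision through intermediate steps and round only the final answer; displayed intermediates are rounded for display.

class = single-mesh tooth geometry [base-circle involute, m = 2.393, 71T]
pitch radius r_p = m·N/2 = 2.393·71/2 = 84.951500
base radius r_b = r_p·cos α = 84.951500·cos 19.780° = 79.939273
roll angle φ = 21.271° = 0.37124899 rad
x = r_b·(cos φ + φ·sin φ) = 85.259753
y = r_b·(sin φ − φ·cos φ) = 1.344737

x=85.259753 y=1.344737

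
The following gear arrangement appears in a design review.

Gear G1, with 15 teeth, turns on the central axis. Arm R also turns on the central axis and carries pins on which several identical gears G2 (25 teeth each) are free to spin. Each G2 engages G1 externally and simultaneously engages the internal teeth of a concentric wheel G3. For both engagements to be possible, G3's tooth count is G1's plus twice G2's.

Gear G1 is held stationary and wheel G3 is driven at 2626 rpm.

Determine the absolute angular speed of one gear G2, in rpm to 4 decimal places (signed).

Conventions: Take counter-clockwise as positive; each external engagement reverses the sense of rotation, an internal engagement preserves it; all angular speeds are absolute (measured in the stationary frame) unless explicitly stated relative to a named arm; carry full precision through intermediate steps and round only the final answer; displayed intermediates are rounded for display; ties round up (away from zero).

planetary set (15T centre, 25T on arm, 65T internal) — Willis relation
normalise by the input: solve with ω_ring = 1, then scale by 2626 rpm
ring teeth: 15 + 2·25 = 65
15(ω_sun−ω_arm) = −65(ω_ring−ω_arm),  ω_sun = 0, ω_ring = 1
15(0−ω_arm) = −65(1−ω_arm)  ⇒  80·ω_arm = 65  ⇒  ω_arm = 13/16
sun–planet mesh: 15·(0−13/16) = −25·(ω_p−ω_arm)  ⇒  ω_p−ω_arm = 39/80
ω_p = 13/16 + 39/80 = 13/10
scale: ω_p = 13/10 × 2626 rpm = +3413.8000 rpm

+3413.8000 rpm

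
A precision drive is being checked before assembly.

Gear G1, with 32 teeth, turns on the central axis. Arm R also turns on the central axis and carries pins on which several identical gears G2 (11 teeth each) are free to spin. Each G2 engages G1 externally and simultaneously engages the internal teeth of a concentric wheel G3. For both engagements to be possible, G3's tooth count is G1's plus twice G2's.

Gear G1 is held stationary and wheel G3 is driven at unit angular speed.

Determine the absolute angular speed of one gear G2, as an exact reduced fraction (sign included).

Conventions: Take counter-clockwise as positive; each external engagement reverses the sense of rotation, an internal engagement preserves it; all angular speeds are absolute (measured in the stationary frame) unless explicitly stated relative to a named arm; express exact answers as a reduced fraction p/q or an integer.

class = planetary set [G3 = 32+2·11 = 54; Willis about the carrier]
ring teeth: 32 + 2·11 = 54
32(ω_sun−ω_arm) = −54(ω_ring−ω_arm),  ω_sun = 0, ω_ring = 1
32(0−ω_arm) = −54(1−ω_arm)  ⇒  86·ω_arm = 54  ⇒  ω_arm = 27/43
sun–planet mesh: 32·(0−27/43) = −11·(ω_p−ω_arm)  ⇒  ω_p−ω_arm = 864/473
ω_p = 27/43 + 864/473 = 27/11
exact speed ratio = 27/11

27/11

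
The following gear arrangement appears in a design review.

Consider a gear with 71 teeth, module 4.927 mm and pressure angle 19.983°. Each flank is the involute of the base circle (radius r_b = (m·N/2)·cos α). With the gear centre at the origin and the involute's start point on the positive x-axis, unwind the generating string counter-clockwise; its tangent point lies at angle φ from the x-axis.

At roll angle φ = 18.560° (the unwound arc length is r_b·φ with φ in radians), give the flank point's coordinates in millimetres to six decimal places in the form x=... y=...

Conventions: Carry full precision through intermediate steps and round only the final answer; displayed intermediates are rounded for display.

topology: single-mesh involute geometry — m = 4.927, N = 71
pitch radius r_p = m·N/2 = 4.927·71/2 = 174.908500
base radius r_b = r_p·cos α = 174.908500·cos 19.983° = 164.377969
roll angle φ = 18.560° = 0.32393311 rad
x = r_b·(cos φ + φ·sin φ) = 172.777350
y = r_b·(sin φ − φ·cos φ) = 1.842996

x=172.777350 y=1.842996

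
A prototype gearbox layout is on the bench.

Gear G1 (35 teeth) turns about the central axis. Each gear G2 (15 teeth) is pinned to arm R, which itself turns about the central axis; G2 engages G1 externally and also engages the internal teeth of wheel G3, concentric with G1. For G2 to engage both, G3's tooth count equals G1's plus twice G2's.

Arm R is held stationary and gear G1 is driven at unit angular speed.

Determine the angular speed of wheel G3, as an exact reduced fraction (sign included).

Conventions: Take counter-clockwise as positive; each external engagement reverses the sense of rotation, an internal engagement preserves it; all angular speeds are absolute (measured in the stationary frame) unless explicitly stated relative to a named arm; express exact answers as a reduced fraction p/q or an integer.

-7/13

recognized (axles ride arm R): planetary set, 35/15/65 teeth
ring teeth: 35 + 2·15 = 65
35(ω_sun−ω_arm) = −65(ω_ring−ω_arm),  ω_arm = 0, ω_sun = 1
ω_ring = 0 − (35/65)(1−0) = -7/13
exact speed ratio = -7/13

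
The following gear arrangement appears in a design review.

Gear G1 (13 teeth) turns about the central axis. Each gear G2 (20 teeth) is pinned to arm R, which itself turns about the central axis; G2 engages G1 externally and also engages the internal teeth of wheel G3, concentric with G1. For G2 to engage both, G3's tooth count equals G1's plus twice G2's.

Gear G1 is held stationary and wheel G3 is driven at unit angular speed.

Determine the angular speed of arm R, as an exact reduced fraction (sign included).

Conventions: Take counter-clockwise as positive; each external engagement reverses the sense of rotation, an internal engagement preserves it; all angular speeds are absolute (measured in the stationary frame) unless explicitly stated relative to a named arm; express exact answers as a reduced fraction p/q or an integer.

topology: planetary set — G1 13T / G2 20T / G3 53T, arm = carrier (Willis)
ring teeth: 13 + 2·20 = 53
13(ω_sun−ω_arm) = −53(ω_ring−ω_arm),  ω_sun = 0, ω_ring = 1
13(0−ω_arm) = −53(1−ω_arm)  ⇒  66·ω_arm = 53  ⇒  ω_arm = 53/66
exact speed ratio = 53/66

53/66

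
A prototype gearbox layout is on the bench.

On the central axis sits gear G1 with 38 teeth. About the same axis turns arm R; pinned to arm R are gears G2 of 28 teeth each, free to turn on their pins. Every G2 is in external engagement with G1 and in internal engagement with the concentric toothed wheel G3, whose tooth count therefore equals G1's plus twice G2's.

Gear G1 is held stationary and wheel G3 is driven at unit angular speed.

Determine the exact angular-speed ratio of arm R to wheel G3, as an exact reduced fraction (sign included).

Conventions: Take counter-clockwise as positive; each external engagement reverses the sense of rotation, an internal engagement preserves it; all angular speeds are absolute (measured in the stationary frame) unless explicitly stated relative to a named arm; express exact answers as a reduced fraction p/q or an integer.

planetary set (38T centre, 28T on arm, 94T internal) — Willis relation
ring teeth: 38 + 2·28 = 94
38(ω_sun−ω_arm) = −94(ω_ring−ω_arm),  ω_sun = 0, ω_ring = 1
38(0−ω_arm) = −94(1−ω_arm)  ⇒  132·ω_arm = 94  ⇒  ω_arm = 47/66
ω_out/ω_in = 47/66

47/66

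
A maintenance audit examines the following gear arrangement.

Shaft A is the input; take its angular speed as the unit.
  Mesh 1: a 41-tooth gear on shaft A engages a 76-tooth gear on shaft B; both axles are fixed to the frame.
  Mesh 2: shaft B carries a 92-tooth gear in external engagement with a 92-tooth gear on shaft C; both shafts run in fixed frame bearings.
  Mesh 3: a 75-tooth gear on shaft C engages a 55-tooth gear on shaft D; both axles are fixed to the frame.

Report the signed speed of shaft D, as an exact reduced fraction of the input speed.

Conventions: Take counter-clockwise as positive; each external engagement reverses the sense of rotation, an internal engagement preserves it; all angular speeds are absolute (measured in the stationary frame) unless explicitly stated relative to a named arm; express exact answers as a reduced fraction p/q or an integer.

3-mesh fixed-axis compound train (all bearings frame-fixed)
mesh 1 [41T→76T]: |ω|/ω_in = 1×41/76 = 41/76, sense flips to −
mesh 2 [92T→92T]: |ω|/ω_in = (41/76)×92/92 = 41/76, sense flips to +
mesh 3 [75T→55T]: |ω|/ω_in = (41/76)×75/55 = 615/836, sense flips to −
signed output speed (× input speed) = -615/836

-615/836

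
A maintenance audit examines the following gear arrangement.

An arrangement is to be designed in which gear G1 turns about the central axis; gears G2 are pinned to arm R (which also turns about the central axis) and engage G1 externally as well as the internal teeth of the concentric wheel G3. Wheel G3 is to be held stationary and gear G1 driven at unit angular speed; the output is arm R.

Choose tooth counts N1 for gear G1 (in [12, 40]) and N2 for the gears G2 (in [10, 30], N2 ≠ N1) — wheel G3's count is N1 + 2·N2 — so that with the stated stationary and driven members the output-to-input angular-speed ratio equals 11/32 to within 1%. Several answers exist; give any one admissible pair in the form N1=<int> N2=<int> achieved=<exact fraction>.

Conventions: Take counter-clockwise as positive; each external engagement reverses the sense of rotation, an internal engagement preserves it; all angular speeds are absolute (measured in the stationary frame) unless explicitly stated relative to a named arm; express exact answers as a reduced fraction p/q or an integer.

N1=22 N2=10 achieved=11/32

topology: planetary set — design target 11/32, arm = carrier (Willis)
Willis with ω_ring = 0: ω_arm/ω_sun = N1/(N1+N3); set equal to 11/32  ⇒  N3/N1 = 1/(11/32) − 1 = 21/11
N3 = N1 + 2·N2  ⇒  N2/N1 = (N3/N1 − 1)/2 = (21/11 − 1)/2 = 5/11
smallest multiple with N1 ≥ 12 and N2 ≥ 10: k = 2  ⇒  N1 = 2·11 = 22, N2 = 2·5 = 10 (N1 ≤ 40, N2 ≤ 30, N2 ≠ N1 ✓), N3 = 22 + 2·10 = 42
check: N1/(N1+N3) with N1 = 22, N3 = 42 gives 11/32; |achieved − target| = 0 ≤ 11/3200 ✓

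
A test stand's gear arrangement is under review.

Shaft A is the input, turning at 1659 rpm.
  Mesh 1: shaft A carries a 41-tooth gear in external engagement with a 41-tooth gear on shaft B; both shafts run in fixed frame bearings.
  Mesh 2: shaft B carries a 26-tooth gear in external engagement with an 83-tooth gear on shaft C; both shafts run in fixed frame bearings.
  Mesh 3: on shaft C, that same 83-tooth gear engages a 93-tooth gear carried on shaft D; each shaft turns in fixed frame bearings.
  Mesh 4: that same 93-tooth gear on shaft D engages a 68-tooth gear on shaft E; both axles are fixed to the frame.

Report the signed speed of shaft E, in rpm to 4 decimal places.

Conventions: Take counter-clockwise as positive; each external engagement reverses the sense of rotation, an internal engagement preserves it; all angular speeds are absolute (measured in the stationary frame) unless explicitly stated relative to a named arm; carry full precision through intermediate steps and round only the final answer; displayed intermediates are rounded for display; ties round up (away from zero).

recognized (5 fixed axles, 4 meshes): fixed-axis compound train
mesh 1 [41T→41T]: ω = 1659.0000×41/41 = 1659.0000 rpm, sense flips to −
mesh 2 [26T→83T]: ω = 1659.0000×26/83 = 519.6867 rpm, sense flips to +
mesh 3 [83T→93T]: ω = 519.6867×83/93 = 463.8065 rpm, sense flips to −
mesh 4 [93T→68T]: ω = 463.8065×93/68 = 634.3235 rpm, sense flips to +
signed output speed = +634.3235 rpm

+634.3235 rpm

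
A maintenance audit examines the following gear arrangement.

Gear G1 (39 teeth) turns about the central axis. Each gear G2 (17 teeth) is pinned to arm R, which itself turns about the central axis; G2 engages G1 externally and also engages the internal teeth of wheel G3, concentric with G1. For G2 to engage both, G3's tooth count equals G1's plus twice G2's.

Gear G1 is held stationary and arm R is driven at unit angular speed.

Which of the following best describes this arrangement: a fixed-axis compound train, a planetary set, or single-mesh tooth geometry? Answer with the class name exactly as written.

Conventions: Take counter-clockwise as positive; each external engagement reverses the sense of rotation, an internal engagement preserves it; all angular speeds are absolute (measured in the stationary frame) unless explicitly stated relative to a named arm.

planetary set

class = planetary set [G3 = 39+2·17 = 73; Willis about the carrier]
classification: planetary set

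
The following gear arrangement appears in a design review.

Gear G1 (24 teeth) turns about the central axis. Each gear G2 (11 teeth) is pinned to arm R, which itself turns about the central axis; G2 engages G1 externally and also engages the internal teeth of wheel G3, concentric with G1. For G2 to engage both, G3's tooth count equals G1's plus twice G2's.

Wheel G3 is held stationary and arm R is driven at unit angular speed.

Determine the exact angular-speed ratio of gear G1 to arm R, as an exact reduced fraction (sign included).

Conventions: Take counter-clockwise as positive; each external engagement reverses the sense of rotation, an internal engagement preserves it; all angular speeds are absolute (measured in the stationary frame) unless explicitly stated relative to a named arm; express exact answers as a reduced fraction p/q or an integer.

recognized (axles ride arm R): planetary set, 24/11/46 teeth
ring teeth: 24 + 2·11 = 46
24(ω_sun−ω_arm) = −46(ω_ring−ω_arm),  ω_ring = 0, ω_arm = 1
ω_sun = 1 − (46/24)(0−1) = 35/12
ω_out/ω_in = 35/12

35/12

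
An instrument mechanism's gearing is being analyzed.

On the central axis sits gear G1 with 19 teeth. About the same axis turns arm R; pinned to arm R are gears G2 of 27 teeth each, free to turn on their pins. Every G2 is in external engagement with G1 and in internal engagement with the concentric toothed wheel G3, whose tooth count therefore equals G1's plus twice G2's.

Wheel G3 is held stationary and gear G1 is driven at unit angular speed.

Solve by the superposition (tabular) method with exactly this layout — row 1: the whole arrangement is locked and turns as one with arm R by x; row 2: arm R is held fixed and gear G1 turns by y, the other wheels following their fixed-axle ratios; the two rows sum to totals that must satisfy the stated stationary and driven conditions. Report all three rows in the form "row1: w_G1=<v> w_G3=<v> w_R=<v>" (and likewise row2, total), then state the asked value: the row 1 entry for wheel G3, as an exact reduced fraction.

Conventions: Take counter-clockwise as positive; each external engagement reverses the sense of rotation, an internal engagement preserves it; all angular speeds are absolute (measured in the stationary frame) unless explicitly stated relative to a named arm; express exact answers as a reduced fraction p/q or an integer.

row1: w_G1=19/92 w_G3=19/92 w_R=19/92
row2: w_G1=73/92 w_G3=-19/92 w_R=0
total: w_G1=1 w_G3=0 w_R=19/92
asked value: 19/92

class = planetary set [G3 = 19+2·27 = 73; Willis about the carrier]
row 1 — lock + rotate with arm: ω_sun = ω_ring = ω_arm = x
row 2: sun turns y, ring = −(19/73)·y, arm 0
boundary: total ω_ring = x − (19/73)·y = 0 and total ω_sun = x + y = 1  ⇒  y = 73/92, x = 19/92
row 2 ring = −(19/73)·73/92 = -19/92
totals (row 1 + row 2): sun 19/92 + 73/92 = 1, ring 19/92 + (-19/92) = 0, arm 19/92 + 0 = 19/92
asked cell (row1, ring) = 19/92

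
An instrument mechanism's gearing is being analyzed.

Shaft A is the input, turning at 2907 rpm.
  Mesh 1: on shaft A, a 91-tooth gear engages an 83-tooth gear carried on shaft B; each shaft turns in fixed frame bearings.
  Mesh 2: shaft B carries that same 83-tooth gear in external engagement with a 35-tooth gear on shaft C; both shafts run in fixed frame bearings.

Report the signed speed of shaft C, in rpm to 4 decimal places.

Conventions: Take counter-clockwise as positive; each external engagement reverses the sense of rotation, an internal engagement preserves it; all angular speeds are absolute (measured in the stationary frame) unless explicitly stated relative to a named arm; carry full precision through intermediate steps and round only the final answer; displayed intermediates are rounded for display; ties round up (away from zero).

+7558.2000 rpm

class = fixed-axis compound train [2 meshes; 2 ratios multiply, 2 sense flips]
mesh 1 [91T→83T]: ω = 2907.0000×91/83 = 3187.1928 rpm, sense flips to −
mesh 2 [83T→35T]: ω = 3187.1928×83/35 = 7558.2000 rpm, sense flips to +
signed output speed = +7558.2000 rpm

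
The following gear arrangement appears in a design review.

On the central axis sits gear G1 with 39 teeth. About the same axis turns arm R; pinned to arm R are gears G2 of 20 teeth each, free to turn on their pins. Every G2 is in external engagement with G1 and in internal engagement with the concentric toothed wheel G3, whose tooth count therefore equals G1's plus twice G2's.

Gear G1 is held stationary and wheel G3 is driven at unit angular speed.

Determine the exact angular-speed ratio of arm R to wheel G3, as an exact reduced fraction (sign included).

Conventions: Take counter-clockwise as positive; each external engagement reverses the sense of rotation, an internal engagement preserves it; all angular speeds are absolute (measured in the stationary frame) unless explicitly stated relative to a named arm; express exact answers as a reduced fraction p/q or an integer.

planetary set (39T centre, 20T on arm, 79T internal) — Willis relation
ring teeth: 39 + 2·20 = 79
39(ω_sun−ω_arm) = −79(ω_ring−ω_arm),  ω_sun = 0, ω_ring = 1
39(0−ω_arm) = −79(1−ω_arm)  ⇒  118·ω_arm = 79  ⇒  ω_arm = 79/118
ω_out/ω_in = 79/118

79/118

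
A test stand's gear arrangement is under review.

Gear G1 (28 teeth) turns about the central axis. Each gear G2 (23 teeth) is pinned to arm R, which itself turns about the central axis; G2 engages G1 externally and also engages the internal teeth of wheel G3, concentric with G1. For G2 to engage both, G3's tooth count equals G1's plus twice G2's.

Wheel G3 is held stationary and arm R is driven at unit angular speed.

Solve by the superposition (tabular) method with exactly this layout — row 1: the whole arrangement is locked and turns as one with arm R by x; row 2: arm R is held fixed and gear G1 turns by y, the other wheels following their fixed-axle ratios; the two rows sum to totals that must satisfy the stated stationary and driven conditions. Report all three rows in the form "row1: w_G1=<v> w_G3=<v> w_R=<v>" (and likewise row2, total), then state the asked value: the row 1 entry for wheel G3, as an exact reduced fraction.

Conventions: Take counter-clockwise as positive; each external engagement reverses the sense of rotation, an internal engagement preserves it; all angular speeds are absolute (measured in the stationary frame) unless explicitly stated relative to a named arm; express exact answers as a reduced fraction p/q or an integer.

row1: w_G1=1 w_G3=1 w_R=1
row2: w_G1=37/14 w_G3=-1 w_R=0
total: w_G1=51/14 w_G3=0 w_R=1
asked value: 1

topology: planetary set — G1 28T / G2 23T / G3 74T, arm = carrier (Willis)
row 1 — lock + rotate with arm: ω_sun = ω_ring = ω_arm = x
superposition row 2 [arm held]: sun y, ring −(28/74)·y, arm 0
boundary: total ω_ring = x − (28/74)·y = 0 and total ω_arm = x = 1  ⇒  y = 37/14, x = 1
row 2 ring = −(28/74)·37/14 = -1
totals (row 1 + row 2): sun 1 + 37/14 = 51/14, ring 1 + (-1) = 0, arm 1 + 0 = 1
asked cell (row1, ring) = 1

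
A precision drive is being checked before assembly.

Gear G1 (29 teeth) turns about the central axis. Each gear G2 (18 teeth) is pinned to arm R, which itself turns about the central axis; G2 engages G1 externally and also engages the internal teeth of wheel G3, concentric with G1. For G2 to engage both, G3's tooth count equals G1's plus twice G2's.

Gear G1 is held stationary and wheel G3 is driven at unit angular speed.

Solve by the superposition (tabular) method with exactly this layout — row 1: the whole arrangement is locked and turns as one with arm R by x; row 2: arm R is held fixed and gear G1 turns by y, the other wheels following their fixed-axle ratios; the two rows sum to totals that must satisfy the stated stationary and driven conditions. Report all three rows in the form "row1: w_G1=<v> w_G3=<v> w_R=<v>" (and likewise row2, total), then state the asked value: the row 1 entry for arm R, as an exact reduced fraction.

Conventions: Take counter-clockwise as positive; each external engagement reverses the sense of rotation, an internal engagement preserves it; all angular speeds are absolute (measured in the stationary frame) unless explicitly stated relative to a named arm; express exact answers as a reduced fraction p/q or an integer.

topology: planetary set — G1 29T / G2 18T / G3 65T, arm = carrier (Willis)
row 1 (train locked, turned with arm): all members turn x
row 2: sun turns y, ring = −(29/65)·y, arm 0
boundary: total ω_sun = x + y = 0 and total ω_ring = x − (29/65)·y = 1  ⇒  y = -65/94, x = 65/94
row 2 ring = −(29/65)·(-65/94) = 29/94
totals (row 1 + row 2): sun 65/94 + (-65/94) = 0, ring 65/94 + 29/94 = 1, arm 65/94 + 0 = 65/94
asked cell (row1, arm) = 65/94

row1: w_G1=65/94 w_G3=65/94 w_R=65/94
row2: w_G1=-65/94 w_G3=29/94 w_R=0
total: w_G1=0 w_G3=1 w_R=65/94
asked value: 65/94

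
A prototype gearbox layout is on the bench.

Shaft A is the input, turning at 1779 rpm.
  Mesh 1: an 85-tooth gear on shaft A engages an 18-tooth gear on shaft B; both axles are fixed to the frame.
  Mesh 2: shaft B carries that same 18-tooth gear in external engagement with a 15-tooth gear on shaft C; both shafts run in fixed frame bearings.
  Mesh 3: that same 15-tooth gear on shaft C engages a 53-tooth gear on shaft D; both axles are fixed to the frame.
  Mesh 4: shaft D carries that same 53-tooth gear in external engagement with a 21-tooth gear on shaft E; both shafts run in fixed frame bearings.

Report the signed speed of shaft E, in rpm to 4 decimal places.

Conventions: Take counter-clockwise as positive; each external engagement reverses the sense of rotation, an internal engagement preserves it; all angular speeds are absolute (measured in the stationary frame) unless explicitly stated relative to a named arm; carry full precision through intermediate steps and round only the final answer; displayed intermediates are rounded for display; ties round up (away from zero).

recognized (5 fixed axles, 4 meshes): fixed-axis compound train
mesh 1 [85T→18T]: ω = 1779.0000×85/18 = 8400.8333 rpm, sense flips to −
mesh 2 [18T→15T]: ω = 8400.8333×18/15 = 10081.0000 rpm, sense flips to +
mesh 3 [15T→53T]: ω = 10081.0000×15/53 = 2853.1132 rpm, sense flips to −
mesh 4 [53T→21T]: ω = 2853.1132×53/21 = 7200.7143 rpm, sense flips to +
signed output speed = +7200.7143 rpm

+7200.7143 rpm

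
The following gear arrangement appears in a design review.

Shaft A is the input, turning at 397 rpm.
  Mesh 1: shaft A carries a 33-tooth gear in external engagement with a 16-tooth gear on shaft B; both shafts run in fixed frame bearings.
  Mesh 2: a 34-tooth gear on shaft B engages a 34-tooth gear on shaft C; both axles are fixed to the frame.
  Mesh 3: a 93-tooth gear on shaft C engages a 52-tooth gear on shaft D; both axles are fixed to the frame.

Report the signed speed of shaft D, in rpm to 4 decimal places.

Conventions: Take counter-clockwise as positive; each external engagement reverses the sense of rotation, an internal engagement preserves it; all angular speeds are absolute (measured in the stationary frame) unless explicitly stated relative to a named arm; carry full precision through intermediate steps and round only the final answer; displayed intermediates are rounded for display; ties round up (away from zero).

recognized (4 fixed axles, 3 meshes): fixed-axis compound train
mesh 1 [33T→16T]: ω = 397.0000×33/16 = 818.8125 rpm, sense flips to −
mesh 2 [34T→34T]: ω = 818.8125×34/34 = 818.8125 rpm, sense flips to +
mesh 3 [93T→52T]: ω = 818.8125×93/52 = 1464.4147 rpm, sense flips to −
signed output speed = -1464.4147 rpm

-1464.4147 rpm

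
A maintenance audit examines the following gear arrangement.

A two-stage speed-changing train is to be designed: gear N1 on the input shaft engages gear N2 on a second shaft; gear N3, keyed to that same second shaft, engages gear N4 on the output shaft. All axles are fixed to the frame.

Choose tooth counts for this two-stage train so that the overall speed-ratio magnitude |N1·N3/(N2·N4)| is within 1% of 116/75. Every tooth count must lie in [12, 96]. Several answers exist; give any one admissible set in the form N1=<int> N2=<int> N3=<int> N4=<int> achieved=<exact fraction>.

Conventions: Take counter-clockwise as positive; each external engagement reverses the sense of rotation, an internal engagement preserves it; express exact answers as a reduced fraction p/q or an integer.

N1=12 N2=15 N3=29 N4=15 achieved=116/75

topology: fixed-axis compound train — 2 stages, target 116/75
target = 116/75 in lowest terms: an exact hit needs N1·N3 = k·116 and N2·N4 = k·75 for one integer k, every count in [12, 96]; additionally prefer no 1:1 stage (N1 ≠ N2, N3 ≠ N4)
k = 1…2: no 1:1-free in-range split of k·116 and k·75 into factor pairs; take k = 3
k = 3: N1·N3 = 348 = 12·29, N2·N4 = 225 = 15·15
achieved = 12·29/(15·15) = 116/75; |achieved − target| = 0 ≤ 29/1875 ✓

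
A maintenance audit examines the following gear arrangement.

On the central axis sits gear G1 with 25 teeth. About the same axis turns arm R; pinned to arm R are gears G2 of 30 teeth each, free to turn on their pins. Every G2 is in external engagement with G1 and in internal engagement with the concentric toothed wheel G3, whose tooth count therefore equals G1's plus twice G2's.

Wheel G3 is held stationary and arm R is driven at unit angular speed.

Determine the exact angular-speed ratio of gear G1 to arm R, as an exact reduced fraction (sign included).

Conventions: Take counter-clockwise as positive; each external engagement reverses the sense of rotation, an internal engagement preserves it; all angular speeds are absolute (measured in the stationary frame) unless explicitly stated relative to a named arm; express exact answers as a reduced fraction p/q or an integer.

class = planetary set [G3 = 25+2·30 = 85; Willis about the carrier]
ring teeth: 25 + 2·30 = 85
25(ω_sun−ω_arm) = −85(ω_ring−ω_arm),  ω_ring = 0, ω_arm = 1
ω_sun = 1 − (85/25)(0−1) = 22/5
ω_out/ω_in = 22/5

22/5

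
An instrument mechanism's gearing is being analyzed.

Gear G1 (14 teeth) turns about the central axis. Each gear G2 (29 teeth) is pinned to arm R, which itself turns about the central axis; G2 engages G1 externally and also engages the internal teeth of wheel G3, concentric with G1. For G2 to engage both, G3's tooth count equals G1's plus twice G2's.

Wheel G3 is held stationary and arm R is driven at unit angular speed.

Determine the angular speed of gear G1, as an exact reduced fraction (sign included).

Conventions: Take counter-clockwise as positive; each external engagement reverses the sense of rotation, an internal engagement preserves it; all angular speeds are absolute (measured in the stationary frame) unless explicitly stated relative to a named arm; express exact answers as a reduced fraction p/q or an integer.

planetary set (14T centre, 29T on arm, 72T internal) — Willis relation
ring teeth: 14 + 2·29 = 72
14(ω_sun−ω_arm) = −72(ω_ring−ω_arm),  ω_ring = 0, ω_arm = 1
ω_sun = 1 − (72/14)(0−1) = 43/7
exact speed ratio = 43/7

43/7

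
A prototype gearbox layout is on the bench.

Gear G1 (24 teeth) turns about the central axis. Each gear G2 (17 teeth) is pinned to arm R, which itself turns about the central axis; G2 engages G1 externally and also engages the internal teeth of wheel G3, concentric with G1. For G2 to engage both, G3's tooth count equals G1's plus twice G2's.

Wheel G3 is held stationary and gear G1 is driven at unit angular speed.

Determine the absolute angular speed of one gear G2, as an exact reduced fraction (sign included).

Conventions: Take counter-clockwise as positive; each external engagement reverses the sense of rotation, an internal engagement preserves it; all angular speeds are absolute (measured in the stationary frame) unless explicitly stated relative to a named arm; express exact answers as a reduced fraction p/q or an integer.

topology: planetary set — G1 24T / G2 17T / G3 58T, arm = carrier (Willis)
ring teeth: 24 + 2·17 = 58
24(ω_sun−ω_arm) = −58(ω_ring−ω_arm),  ω_ring = 0, ω_sun = 1
24(1−ω_arm) = −58(0−ω_arm)  ⇒  82·ω_arm = 24  ⇒  ω_arm = 12/41
sun–planet mesh: 24·(1−12/41) = −17·(ω_p−ω_arm)  ⇒  ω_p−ω_arm = -696/697
ω_p = 12/41 − 696/697 = -12/17
exact speed ratio = -12/17

-12/17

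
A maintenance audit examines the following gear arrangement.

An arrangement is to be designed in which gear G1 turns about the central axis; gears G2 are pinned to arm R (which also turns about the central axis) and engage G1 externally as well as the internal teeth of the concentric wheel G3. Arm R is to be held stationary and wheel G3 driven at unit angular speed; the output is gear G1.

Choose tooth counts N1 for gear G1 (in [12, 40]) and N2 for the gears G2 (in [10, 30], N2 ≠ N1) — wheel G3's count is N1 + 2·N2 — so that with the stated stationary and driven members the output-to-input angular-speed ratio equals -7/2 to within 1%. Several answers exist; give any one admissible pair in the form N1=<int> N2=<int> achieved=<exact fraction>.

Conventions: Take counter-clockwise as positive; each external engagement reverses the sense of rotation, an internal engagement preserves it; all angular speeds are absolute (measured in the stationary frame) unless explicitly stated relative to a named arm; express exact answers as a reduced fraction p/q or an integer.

design class (target -7/2): planetary set
Willis with ω_arm = 0: ω_sun/ω_ring = −N3/N1; set equal to -7/2  ⇒  N3/N1 = −(-7/2) = 7/2
N3 = N1 + 2·N2  ⇒  N2/N1 = (N3/N1 − 1)/2 = (7/2 − 1)/2 = 5/4
smallest multiple with N1 ≥ 12 and N2 ≥ 10: k = 3  ⇒  N1 = 3·4 = 12, N2 = 3·5 = 15 (N1 ≤ 40, N2 ≤ 30, N2 ≠ N1 ✓), N3 = 12 + 2·15 = 42
check: −N3/N1 with N1 = 12, N3 = 42 gives -7/2; |achieved − target| = 0 ≤ 7/200 ✓

N1=12 N2=15 achieved=-7/2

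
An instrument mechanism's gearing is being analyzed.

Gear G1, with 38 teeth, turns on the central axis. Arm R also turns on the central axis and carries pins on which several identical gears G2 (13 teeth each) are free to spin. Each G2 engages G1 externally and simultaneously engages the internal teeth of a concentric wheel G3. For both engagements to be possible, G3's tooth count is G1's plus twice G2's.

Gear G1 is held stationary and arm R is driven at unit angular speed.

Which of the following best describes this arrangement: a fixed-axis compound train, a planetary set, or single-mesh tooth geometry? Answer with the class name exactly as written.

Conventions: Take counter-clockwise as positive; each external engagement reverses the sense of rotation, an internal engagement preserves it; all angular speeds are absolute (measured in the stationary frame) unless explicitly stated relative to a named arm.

topology: planetary set — G1 38T / G2 13T / G3 64T, arm = carrier (Willis)
classification: planetary set

planetary set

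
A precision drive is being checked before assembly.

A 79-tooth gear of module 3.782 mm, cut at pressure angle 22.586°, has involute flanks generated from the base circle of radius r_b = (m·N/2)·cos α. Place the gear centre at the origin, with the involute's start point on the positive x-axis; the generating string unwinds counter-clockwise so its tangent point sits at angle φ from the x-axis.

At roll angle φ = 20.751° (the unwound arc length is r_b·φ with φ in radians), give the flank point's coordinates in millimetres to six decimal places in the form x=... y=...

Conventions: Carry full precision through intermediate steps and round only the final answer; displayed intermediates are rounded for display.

x=146.683183 y=2.155678

single-mesh involute tooth geometry (79T wheel at module 3.782)
pitch radius r_p = m·N/2 = 3.782·79/2 = 149.389000
base radius r_b = r_p·cos α = 149.389000·cos 22.586° = 137.931475
roll angle φ = 20.751° = 0.36217327 rad
x = r_b·(cos φ + φ·sin φ) = 146.683183
y = r_b·(sin φ − φ·cos φ) = 2.155678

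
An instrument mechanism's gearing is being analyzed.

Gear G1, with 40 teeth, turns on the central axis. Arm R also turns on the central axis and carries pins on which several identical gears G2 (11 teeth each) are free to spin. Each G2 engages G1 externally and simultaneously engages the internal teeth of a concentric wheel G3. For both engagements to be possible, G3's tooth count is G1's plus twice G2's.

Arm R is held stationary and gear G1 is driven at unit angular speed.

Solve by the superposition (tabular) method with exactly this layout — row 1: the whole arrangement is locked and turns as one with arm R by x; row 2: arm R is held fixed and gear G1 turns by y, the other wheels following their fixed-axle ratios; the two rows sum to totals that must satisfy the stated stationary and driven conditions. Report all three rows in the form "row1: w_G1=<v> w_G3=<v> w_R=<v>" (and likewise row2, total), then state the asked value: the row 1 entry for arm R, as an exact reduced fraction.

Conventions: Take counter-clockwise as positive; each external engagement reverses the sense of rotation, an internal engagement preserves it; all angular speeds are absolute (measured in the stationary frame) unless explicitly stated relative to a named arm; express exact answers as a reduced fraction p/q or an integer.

class = planetary set [G3 = 40+2·11 = 62; Willis about the carrier]
row 1: whole set turns with the arm by x
row 2 (arm held, sun turns y): ω_ring = −(40/62)·y, ω_arm = 0
boundary: total ω_arm = x = 0 and total ω_sun = x + y = 1  ⇒  y = 1, x = 0
row 2 ring = −(40/62)·1 = -20/31
totals (row 1 + row 2): sun 0 + 1 = 1, ring 0 + (-20/31) = -20/31, arm 0 + 0 = 0
asked cell (row1, arm) = 0

row1: w_G1=0 w_G3=0 w_R=0
row2: w_G1=1 w_G3=-20/31 w_R=0
total: w_G1=1 w_G3=-20/31 w_R=0
asked value: 0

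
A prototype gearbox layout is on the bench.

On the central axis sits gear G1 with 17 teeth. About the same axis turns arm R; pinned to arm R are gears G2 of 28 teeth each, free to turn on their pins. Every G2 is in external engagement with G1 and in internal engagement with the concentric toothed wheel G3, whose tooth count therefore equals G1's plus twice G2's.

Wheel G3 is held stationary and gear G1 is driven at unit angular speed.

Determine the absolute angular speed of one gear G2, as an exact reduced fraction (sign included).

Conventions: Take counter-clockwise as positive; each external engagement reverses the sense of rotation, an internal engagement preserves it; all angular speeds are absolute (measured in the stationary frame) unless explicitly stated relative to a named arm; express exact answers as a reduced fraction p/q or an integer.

class = planetary set [G3 = 17+2·28 = 73; Willis about the carrier]
ring teeth: 17 + 2·28 = 73
17(ω_sun−ω_arm) = −73(ω_ring−ω_arm),  ω_ring = 0, ω_sun = 1
17(1−ω_arm) = −73(0−ω_arm)  ⇒  90·ω_arm = 17  ⇒  ω_arm = 17/90
sun–planet mesh: 17·(1−17/90) = −28·(ω_p−ω_arm)  ⇒  ω_p−ω_arm = -1241/2520
ω_p = 17/90 − 1241/2520 = -17/56
exact speed ratio = -17/56

-17/56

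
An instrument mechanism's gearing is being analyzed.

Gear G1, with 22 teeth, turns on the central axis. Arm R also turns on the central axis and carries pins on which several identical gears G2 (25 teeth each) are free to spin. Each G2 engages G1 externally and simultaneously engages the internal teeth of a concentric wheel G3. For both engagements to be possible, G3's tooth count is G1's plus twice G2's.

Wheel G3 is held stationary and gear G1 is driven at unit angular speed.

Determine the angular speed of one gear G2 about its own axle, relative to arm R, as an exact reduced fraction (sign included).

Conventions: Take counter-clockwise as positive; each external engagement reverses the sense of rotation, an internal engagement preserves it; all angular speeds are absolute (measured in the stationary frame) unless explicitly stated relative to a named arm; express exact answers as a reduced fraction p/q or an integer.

planetary set (22T centre, 25T on arm, 72T internal) — Willis relation
ring teeth: 22 + 2·25 = 72
22(ω_sun−ω_arm) = −72(ω_ring−ω_arm),  ω_ring = 0, ω_sun = 1
22(1−ω_arm) = −72(0−ω_arm)  ⇒  94·ω_arm = 22  ⇒  ω_arm = 11/47
sun–planet mesh: 22·(1−11/47) = −25·(ω_p−ω_arm)  ⇒  ω_p−ω_arm = -792/1175
exact speed ratio = -792/1175

-792/1175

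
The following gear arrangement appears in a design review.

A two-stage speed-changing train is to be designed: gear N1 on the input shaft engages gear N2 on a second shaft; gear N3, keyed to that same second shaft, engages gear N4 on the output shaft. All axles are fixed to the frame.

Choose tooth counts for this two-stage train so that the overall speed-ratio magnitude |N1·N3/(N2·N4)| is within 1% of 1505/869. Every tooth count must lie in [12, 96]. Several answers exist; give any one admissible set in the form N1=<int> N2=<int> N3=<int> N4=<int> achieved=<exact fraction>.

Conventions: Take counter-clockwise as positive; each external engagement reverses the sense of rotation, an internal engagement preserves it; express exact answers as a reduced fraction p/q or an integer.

N1=35 N2=22 N3=86 N4=79 achieved=1505/869

class = fixed-axis compound train [2-stage, 1505/869 wanted]
target = 1505/869 in lowest terms: an exact hit needs N1·N3 = k·1505 and N2·N4 = k·869 for one integer k, every count in [12, 96]; additionally prefer no 1:1 stage (N1 ≠ N2, N3 ≠ N4)
k = 1: no 1:1-free in-range split of k·1505 and k·869 into factor pairs; take k = 2
k = 2: N1·N3 = 3010 = 35·86, N2·N4 = 1738 = 22·79
achieved = 35·86/(22·79) = 1505/869; |achieved − target| = 0 ≤ 301/17380 ✓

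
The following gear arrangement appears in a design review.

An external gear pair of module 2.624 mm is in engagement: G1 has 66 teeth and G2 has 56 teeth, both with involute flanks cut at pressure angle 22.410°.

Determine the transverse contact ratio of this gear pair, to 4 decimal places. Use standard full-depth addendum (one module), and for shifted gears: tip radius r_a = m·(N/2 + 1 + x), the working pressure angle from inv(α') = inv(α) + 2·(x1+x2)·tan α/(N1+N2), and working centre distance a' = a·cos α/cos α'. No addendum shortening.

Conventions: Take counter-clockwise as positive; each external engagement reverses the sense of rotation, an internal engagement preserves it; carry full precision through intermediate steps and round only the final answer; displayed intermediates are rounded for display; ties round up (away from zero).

1.6625

recognized (one external pair, fixed centres): single-mesh tooth geometry, m = 2.624, N1 = 66, N2 = 56
base radii: r_b1 = 80.052530, r_b2 = 67.923359
tip radii: r_a1 = 89.216000, r_a2 = 76.096000
no profile shift: α' = α, a' = a
action lengths: √(r_a1²−r_b1²) = 39.383844, √(r_a2²−r_b2²) = 34.307704
base pitch p_b = π·m·cos α = 7.620983
CR = (39.383844 + 34.307704 − 160.064000·sin 22.41000°)/7.620983 = 1.662525
contact ratio ≈ 1.6625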